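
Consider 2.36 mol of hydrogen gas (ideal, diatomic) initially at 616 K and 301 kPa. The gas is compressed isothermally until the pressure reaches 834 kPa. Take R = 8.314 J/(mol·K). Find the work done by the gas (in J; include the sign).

V₁ = nRT₁/P₁ = 2.36×8.314×616/301 = 40.2 L.
Isothermal: T stays 616 K; PV = const ⇒ V₂ = 14.5 L, P₂ = 834 kPa.
W = nRT ln(V₂/V₁) = 2.36×8.314×616×ln(0.361) = -12300 J.

-12300 J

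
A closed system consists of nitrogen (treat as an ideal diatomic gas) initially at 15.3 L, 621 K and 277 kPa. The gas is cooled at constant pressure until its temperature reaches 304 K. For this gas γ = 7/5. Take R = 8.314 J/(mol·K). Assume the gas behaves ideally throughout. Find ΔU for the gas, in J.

-5410 J

n = P₁V₁/(RT₁) = 277×15.3/(8.314×621) = 0.821 mol.
Isobaric: P stays 277 kPa; V/T = const ⇒ T₂ = 304 K, V₂ = 7.49 L.
For an ideal gas ΔU = nCvΔT with Cv = (5/2)R = 20.8 J/(mol·K).
ΔU = 0.821×20.8×(304−621) = -5410 J.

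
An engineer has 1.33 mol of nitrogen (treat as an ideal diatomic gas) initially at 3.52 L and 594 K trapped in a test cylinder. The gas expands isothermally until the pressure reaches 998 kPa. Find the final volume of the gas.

6.58 L

P₁ = nRT₁/V₁ = 1.33×8.314×594/3.52 = 1870 kPa.
Isothermal: T stays 594 K; PV = const ⇒ V₂ = 6.58 L, P₂ = 998 kPa.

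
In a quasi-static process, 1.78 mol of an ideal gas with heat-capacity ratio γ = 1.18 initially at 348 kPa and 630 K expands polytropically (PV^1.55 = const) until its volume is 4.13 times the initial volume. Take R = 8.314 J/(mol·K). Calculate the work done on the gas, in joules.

-9180 J

V₁ = nRT₁/P₁ = 1.78×8.314×630/348 = 26.8 L.
Polytropic n=1.55: T₂ = T₁(V₁/V₂)^(n−1) = 630×(0.242)^0.55 = 289 K; P₂ = P₁(V₁/V₂)^n = 38.6 kPa.
W = (P₁V₁−P₂V₂)/(n−1) = (348×26.8−38.6×111)/0.55 = 9180 J.
Work done on the gas = −W_by = -9180 J.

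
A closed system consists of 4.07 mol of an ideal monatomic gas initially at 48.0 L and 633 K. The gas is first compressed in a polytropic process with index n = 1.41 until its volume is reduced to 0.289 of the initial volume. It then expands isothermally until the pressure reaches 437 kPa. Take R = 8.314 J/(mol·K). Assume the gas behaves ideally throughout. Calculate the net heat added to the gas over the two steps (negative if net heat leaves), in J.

49800 J

P₁ = nRT₁/V₁ = 4.07×8.314×633/48.0 = 446 kPa.
Step 1 — Polytropic n=1.41: T₂ = T₁(V₁/V₂)^(n−1) = 633×(3.46)^0.41 = 1050 K; P₂ = P₁(V₁/V₂)^n = 2570 kPa.
W = (P₁V₁−P₂V₂)/(n−1) = (446×48.0−2570×13.9)/0.41 = -34700 J.
ΔU = nCvΔT = 4.07×12.5×(1050−633) = 21300 J.
Q = ΔU + W = -13300 J.
State after step 1: P = 2570 kPa, V = 13.9 L, T = 1050 K.
Step 2 — Isothermal: T stays 1050 K; PV = const ⇒ V₂ = 81.5 L, P₂ = 437 kPa.
ΔU = 0 (ideal gas, T constant).
W = nRT ln(V₂/V₁) = 4.07×8.314×1050×ln(5.88) = 63100 J.
Q = ΔU + W = 63100 J.
Net over both steps: W = 28400 J, Q = 49800 J, ΔU = 21300 J.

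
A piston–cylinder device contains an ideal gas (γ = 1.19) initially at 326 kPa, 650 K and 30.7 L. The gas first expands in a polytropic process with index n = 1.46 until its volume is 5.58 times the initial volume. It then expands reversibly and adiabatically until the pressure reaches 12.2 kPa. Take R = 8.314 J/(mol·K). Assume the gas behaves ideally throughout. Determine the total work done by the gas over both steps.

14700 J

n = P₁V₁/(RT₁) = 326×30.7/(8.314×650) = 1.85 mol.
Step 1 — Polytropic n=1.46: T₂ = T₁(V₁/V₂)^(n−1) = 650×(0.179)^0.46 = 295 K; P₂ = P₁(V₁/V₂)^n = 26.5 kPa.
W = (P₁V₁−P₂V₂)/(n−1) = (326×30.7−26.5×171)/0.46 = 11900 J.
ΔU = nCvΔT = 1.85×43.8×(295−650) = -28800 J.
Q = ΔU + W = -16900 J.
State after step 1: P = 26.5 kPa, V = 171 L, T = 295 K.
Step 2 — Adiabatic: T₂/T₁ = (P₂/P₁)^((γ−1)/γ) ⇒ T₂ = 295×(0.460)^0.160 = 260 K; V₂ = 329 L.
ΔU = nCvΔT = 1.85×43.8×(260−295) = -2780 J.
Q = 0 for an adiabatic process, so W = −ΔU = 2780 J.
Net over both steps: W = 14700 J, Q = -16900 J, ΔU = -31600 J.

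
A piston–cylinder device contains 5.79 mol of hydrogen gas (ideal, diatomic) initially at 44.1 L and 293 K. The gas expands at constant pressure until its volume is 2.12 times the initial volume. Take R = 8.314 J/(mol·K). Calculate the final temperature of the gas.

P₁ = nRT₁/V₁ = 5.79×8.314×293/44.1 = 320 kPa.
Isobaric: P stays 320 kPa; V/T = const ⇒ T₂ = 621 K, V₂ = 93.5 L.

621 K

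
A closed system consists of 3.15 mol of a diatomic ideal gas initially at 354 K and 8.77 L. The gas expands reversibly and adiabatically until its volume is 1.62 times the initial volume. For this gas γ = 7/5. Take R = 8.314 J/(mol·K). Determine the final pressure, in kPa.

P₁ = nRT₁/V₁ = 3.15×8.314×354/8.77 = 1060 kPa.
Adiabatic: TV^(γ−1) = const ⇒ T₂ = 354×(0.617)^0.400 = 292 K; PV^γ = const ⇒ P₂ = 538 kPa.

538 kPa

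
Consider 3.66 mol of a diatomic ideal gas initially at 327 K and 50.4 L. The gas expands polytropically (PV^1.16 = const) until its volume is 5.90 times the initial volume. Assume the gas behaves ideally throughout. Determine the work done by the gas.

P₁ = nRT₁/V₁ = 3.66×8.314×327/50.4 = 197 kPa.
Polytropic n=1.16: T₂ = T₁(V₁/V₂)^(n−1) = 327×(0.169)^0.16 = 246 K; P₂ = P₁(V₁/V₂)^n = 25.2 kPa.
W = (P₁V₁−P₂V₂)/(n−1) = (197×50.4−25.2×297)/0.16 = 15400 J.

15400 J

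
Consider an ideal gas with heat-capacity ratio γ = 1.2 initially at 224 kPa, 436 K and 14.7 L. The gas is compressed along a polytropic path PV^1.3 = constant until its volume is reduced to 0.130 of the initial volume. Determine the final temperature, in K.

804 K

Polytropic n=1.3: T₂ = T₁(V₁/V₂)^(n−1) = 436×(7.69)^0.30 = 804 K; P₂ = P₁(V₁/V₂)^n = 3180 kPa.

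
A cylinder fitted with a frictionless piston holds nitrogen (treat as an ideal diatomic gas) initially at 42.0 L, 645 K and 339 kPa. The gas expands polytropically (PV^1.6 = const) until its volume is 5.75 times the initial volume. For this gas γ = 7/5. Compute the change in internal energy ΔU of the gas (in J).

n = P₁V₁/(RT₁) = 339×42.0/(8.314×645) = 2.66 mol.
Polytropic n=1.6: T₂ = T₁(V₁/V₂)^(n−1) = 645×(0.174)^0.60 = 226 K; P₂ = P₁(V₁/V₂)^n = 20.6 kPa.
For an ideal gas ΔU = nCvΔT with Cv = (5/2)R = 20.8 J/(mol·K).
ΔU = 2.66×20.8×(226−645) = -23100 J.

-23100 J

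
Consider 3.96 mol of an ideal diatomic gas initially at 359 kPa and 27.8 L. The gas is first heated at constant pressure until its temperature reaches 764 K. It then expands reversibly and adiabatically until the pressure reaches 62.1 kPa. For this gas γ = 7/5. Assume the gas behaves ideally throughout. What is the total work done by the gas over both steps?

40000 J

T₁ = P₁V₁/(nR) = 359×27.8/(3.96×8.314) = 303 K.
Step 1 — Isobaric: P stays 359 kPa; V/T = const ⇒ T₂ = 764 K, V₂ = 70.1 L.
W = PΔV = 359×(70.1−27.8) kPa·L = 15200 J.
ΔU = nCvΔT = 3.96×20.8×(764−303) = 37900 J.
Q = ΔU + W = nCpΔT = 53100 J.
State after step 1: P = 359 kPa, V = 70.1 L, T = 764 K.
Step 2 — Adiabatic: T₂/T₁ = (P₂/P₁)^((γ−1)/γ) ⇒ T₂ = 764×(0.173)^0.286 = 463 K; V₂ = 245 L.
ΔU = nCvΔT = 3.96×20.8×(463−764) = -24800 J.
Q = 0 for an adiabatic process, so W = −ΔU = 24800 J.
Net over both steps: W = 40000 J, Q = 53100 J, ΔU = 13100 J.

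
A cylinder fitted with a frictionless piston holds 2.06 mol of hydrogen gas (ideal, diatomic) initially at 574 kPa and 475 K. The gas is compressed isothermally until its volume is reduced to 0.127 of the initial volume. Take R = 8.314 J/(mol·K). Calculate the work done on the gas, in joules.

V₁ = nRT₁/P₁ = 2.06×8.314×475/574 = 14.2 L.
Isothermal: T stays 475 K; PV = const ⇒ V₂ = 1.80 L, P₂ = 4520 kPa.
W = nRT ln(V₂/V₁) = 2.06×8.314×475×ln(0.127) = -16800 J.
Work done on the gas = −W_by = 16800 J.

16800 J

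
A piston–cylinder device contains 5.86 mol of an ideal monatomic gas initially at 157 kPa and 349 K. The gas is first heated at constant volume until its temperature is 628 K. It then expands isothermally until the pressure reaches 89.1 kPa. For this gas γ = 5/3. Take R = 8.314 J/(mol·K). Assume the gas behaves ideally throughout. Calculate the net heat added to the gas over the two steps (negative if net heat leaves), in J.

55700 J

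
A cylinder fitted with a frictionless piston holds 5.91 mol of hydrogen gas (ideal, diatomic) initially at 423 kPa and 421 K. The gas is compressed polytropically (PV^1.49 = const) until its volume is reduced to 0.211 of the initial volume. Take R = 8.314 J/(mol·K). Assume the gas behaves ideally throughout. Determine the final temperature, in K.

V₁ = nRT₁/P₁ = 5.91×8.314×421/423 = 48.9 L.
Polytropic n=1.49: T₂ = T₁(V₁/V₂)^(n−1) = 421×(4.74)^0.49 = 902 K; P₂ = P₁(V₁/V₂)^n = 4300 kPa.

902 K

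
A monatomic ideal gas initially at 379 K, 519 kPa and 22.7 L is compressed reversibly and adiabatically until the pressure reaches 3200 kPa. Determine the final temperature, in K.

Adiabatic: T₂/T₁ = (P₂/P₁)^((γ−1)/γ) ⇒ T₂ = 379×(6.17)^0.400 = 785 K; V₂ = 7.62 L.

785 K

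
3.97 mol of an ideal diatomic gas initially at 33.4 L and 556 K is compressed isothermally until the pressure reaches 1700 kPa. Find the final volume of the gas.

10.8 L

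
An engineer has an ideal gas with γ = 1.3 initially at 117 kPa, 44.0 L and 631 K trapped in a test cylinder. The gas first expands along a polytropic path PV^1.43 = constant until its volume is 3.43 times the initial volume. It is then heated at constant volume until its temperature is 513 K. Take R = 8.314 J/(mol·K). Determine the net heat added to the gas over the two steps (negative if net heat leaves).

n = P₁V₁/(RT₁) = 117×44.0/(8.314×631) = 0.981 mol.
Step 1 — Polytropic n=1.43: T₂ = T₁(V₁/V₂)^(n−1) = 631×(0.292)^0.43 = 371 K; P₂ = P₁(V₁/V₂)^n = 20.1 kPa.
W = (P₁V₁−P₂V₂)/(n−1) = (117×44.0−20.1×151)/0.43 = 4930 J.
ΔU = nCvΔT = 0.981×27.7×(371−631) = -7060 J.
Q = ΔU + W = -2130 J.
State after step 1: P = 20.1 kPa, V = 151 L, T = 371 K.
Step 2 — Isochoric: V stays 151 L; P/T = const ⇒ T₂ = 513 K, P₂ = 27.7 kPa.
W = 0 (no volume change).
ΔU = nCvΔT = 0.981×27.7×(513−371) = 3850 J.
Q = ΔU = 3850 J.
Net over both steps: W = 4930 J, Q = 1720 J, ΔU = -3210 J.

1720 J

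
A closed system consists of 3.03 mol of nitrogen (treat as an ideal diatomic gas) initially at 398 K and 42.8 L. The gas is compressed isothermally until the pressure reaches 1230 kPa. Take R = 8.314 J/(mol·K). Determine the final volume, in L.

8.15 L

P₁ = nRT₁/V₁ = 3.03×8.314×398/42.8 = 234 kPa.
Isothermal: T stays 398 K; PV = const ⇒ V₂ = 8.15 L, P₂ = 1230 kPa.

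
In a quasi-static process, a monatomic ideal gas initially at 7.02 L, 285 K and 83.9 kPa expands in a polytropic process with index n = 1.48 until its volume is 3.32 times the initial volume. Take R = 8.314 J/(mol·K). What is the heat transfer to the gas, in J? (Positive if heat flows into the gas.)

150 J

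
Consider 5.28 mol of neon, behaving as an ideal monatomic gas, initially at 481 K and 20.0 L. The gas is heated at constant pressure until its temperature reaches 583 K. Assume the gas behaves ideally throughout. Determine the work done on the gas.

P₁ = nRT₁/V₁ = 5.28×8.314×481/20.0 = 1060 kPa.
Isobaric: P stays 1060 kPa; V/T = const ⇒ T₂ = 583 K, V₂ = 24.2 L.
W = PΔV = 1060×(24.2−20.0) kPa·L = 4480 J.
Work done on the gas = −W_by = -4480 J.

-4480 J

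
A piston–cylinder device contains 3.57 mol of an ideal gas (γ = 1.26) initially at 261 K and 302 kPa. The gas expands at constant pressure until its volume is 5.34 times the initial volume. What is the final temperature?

1390 K

V₁ = nRT₁/P₁ = 3.57×8.314×261/302 = 25.7 L.
Isobaric: P stays 302 kPa; V/T = const ⇒ T₂ = 1390 K, V₂ = 137 L.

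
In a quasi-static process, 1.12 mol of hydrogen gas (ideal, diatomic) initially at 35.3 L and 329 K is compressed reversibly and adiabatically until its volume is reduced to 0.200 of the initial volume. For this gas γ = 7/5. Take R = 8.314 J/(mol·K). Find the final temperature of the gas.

626 K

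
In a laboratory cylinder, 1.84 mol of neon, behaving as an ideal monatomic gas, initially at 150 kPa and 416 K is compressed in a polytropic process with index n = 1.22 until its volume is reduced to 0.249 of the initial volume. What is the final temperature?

V₁ = nRT₁/P₁ = 1.84×8.314×416/150 = 42.4 L.
Polytropic n=1.22: T₂ = T₁(V₁/V₂)^(n−1) = 416×(4.02)^0.22 = 565 K; P₂ = P₁(V₁/V₂)^n = 818 kPa.

565 K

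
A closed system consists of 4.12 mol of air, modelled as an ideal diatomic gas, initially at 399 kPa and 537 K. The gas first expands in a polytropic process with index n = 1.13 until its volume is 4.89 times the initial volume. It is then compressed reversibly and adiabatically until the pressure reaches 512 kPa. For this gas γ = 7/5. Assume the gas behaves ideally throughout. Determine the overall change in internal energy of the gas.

21100 J

V₁ = nRT₁/P₁ = 4.12×8.314×537/399 = 46.1 L.
Step 1 — Polytropic n=1.13: T₂ = T₁(V₁/V₂)^(n−1) = 537×(0.204)^0.13 = 437 K; P₂ = P₁(V₁/V₂)^n = 66.4 kPa.
W = (P₁V₁−P₂V₂)/(n−1) = (399×46.1−66.4×225)/0.13 = 26400 J.
ΔU = nCvΔT = 4.12×20.8×(437−537) = -8570 J.
Q = ΔU + W = 17800 J.
State after step 1: P = 66.4 kPa, V = 225 L, T = 437 K.
Step 2 — Adiabatic: T₂/T₁ = (P₂/P₁)^((γ−1)/γ) ⇒ T₂ = 437×(7.71)^0.286 = 783 K; V₂ = 52.4 L.
ΔU = nCvΔT = 4.12×20.8×(783−437) = 29700 J.
Q = 0 for an adiabatic process, so W = −ΔU = -29700 J.
Net over both steps: W = -3270 J, Q = 17800 J, ΔU = 21100 J.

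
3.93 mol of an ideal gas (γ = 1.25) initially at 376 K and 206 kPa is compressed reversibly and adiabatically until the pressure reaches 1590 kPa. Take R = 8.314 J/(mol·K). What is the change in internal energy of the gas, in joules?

V₁ = nRT₁/P₁ = 3.93×8.314×376/206 = 59.6 L.
Adiabatic: T₂/T₁ = (P₂/P₁)^((γ−1)/γ) ⇒ T₂ = 376×(7.72)^0.200 = 566 K; V₂ = 11.6 L.
For an ideal gas ΔU = nCvΔT with Cv = R/(γ−1) = 33.3 J/(mol·K).
ΔU = 3.93×33.3×(566−376) = 24800 J.

24800 J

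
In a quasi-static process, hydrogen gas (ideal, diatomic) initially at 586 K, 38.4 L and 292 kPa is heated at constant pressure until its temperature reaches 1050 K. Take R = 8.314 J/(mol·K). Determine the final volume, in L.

68.8 L

Isobaric: P stays 292 kPa; V/T = const ⇒ T₂ = 1050 K, V₂ = 68.8 L.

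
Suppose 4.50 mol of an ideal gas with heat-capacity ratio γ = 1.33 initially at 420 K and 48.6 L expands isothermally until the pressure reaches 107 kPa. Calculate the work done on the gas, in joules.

-17400 J

P₁ = nRT₁/V₁ = 4.50×8.314×420/48.6 = 323 kPa.
Isothermal: T stays 420 K; PV = const ⇒ V₂ = 147 L, P₂ = 107 kPa.
W = nRT ln(V₂/V₁) = 4.50×8.314×420×ln(3.02) = 17400 J.
Work done on the gas = −W_by = -17400 J.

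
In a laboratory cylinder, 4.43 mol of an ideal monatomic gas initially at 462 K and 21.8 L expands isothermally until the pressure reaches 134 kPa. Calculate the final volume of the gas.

P₁ = nRT₁/V₁ = 4.43×8.314×462/21.8 = 781 kPa.
Isothermal: T stays 462 K; PV = const ⇒ V₂ = 127 L, P₂ = 134 kPa.

127 L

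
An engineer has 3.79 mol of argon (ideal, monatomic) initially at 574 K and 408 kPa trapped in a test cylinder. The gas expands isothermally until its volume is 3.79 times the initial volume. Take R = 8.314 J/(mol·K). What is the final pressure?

108 kPa

V₁ = nRT₁/P₁ = 3.79×8.314×574/408 = 44.3 L.
Isothermal: T stays 574 K; PV = const ⇒ V₂ = 168 L, P₂ = 108 kPa.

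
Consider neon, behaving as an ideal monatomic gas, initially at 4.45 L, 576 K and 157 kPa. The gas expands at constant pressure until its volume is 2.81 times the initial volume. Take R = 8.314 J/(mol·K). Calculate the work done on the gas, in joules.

n = P₁V₁/(RT₁) = 157×4.45/(8.314×576) = 0.146 mol.
Isobaric: P stays 157 kPa; V/T = const ⇒ T₂ = 1620 K, V₂ = 12.5 L.
W = PΔV = 157×(12.5−4.45) kPa·L = 1260 J.
Work done on the gas = −W_by = -1260 J.

-1260 J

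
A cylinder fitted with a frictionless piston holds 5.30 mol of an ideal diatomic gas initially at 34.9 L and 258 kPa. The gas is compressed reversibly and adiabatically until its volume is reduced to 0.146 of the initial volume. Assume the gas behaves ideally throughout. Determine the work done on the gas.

26100 J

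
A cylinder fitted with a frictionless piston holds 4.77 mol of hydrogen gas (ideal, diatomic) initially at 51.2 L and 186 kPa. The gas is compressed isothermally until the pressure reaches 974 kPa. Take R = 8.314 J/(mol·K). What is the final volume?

9.78 L

T₁ = P₁V₁/(nR) = 186×51.2/(4.77×8.314) = 240 K.
Isothermal: T stays 240 K; PV = const ⇒ V₂ = 9.78 L, P₂ = 974 kPa.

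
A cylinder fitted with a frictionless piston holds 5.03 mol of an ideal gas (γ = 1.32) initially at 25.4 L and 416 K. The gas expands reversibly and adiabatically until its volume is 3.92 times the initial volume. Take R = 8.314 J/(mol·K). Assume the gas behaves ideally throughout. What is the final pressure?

P₁ = nRT₁/V₁ = 5.03×8.314×416/25.4 = 685 kPa.
Adiabatic: TV^(γ−1) = const ⇒ T₂ = 416×(0.255)^0.320 = 269 K; PV^γ = const ⇒ P₂ = 113 kPa.

113 kPa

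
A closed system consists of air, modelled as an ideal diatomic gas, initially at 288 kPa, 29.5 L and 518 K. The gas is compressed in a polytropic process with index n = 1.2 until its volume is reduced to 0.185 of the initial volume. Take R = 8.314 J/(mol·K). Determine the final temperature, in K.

726 K

Polytropic n=1.2: T₂ = T₁(V₁/V₂)^(n−1) = 518×(5.41)^0.20 = 726 K; P₂ = P₁(V₁/V₂)^n = 2180 kPa.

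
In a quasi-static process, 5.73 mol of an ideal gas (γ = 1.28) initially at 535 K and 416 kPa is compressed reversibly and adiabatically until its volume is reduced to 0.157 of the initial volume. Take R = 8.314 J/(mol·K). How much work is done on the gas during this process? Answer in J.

V₁ = nRT₁/P₁ = 5.73×8.314×535/416 = 61.3 L.
Adiabatic: TV^(γ−1) = const ⇒ T₂ = 535×(6.37)^0.280 = 898 K; PV^γ = const ⇒ P₂ = 4450 kPa.
ΔU = nCvΔT = 5.73×29.7×(898−535) = 61800 J.
Q = 0 for an adiabatic process, so W = −ΔU = -61800 J.
Work done on the gas = −W_by = 61800 J.

61800 J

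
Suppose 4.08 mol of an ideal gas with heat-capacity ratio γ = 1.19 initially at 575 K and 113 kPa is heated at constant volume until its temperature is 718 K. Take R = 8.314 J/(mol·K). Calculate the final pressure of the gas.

141 kPa

V₁ = nRT₁/P₁ = 4.08×8.314×575/113 = 173 L.
Isochoric: V stays 173 L; P/T = const ⇒ T₂ = 718 K, P₂ = 141 kPa.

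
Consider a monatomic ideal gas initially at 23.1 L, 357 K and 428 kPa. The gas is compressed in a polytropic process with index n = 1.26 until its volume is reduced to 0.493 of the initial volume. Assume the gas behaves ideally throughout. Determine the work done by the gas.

n = P₁V₁/(RT₁) = 428×23.1/(8.314×357) = 3.33 mol.
Polytropic n=1.26: T₂ = T₁(V₁/V₂)^(n−1) = 357×(2.03)^0.26 = 429 K; P₂ = P₁(V₁/V₂)^n = 1040 kPa.
W = (P₁V₁−P₂V₂)/(n−1) = (428×23.1−1040×11.4)/0.26 = -7680 J.

-7680 J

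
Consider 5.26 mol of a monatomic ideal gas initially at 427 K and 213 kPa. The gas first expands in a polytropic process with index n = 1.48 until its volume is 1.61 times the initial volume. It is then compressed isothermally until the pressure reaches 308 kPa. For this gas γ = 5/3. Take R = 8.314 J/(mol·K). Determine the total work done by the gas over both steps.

-8000 J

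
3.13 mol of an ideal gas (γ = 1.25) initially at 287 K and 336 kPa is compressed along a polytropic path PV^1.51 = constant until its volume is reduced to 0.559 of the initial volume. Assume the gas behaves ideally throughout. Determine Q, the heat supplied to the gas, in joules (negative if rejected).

V₁ = nRT₁/P₁ = 3.13×8.314×287/336 = 22.2 L.
Polytropic n=1.51: T₂ = T₁(V₁/V₂)^(n−1) = 287×(1.79)^0.51 = 386 K; P₂ = P₁(V₁/V₂)^n = 809 kPa.
W = (P₁V₁−P₂V₂)/(n−1) = (336×22.2−809×12.4)/0.51 = -5060 J.
ΔU = nCvΔT = 3.13×33.3×(386−287) = 10300 J.
Q = ΔU + W = 5260 J.

5260 J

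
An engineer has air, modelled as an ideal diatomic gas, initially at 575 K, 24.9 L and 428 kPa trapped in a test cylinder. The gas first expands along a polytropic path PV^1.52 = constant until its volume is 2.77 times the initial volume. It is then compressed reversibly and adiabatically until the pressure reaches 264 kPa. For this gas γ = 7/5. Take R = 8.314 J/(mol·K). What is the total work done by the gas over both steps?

2850 J

n = P₁V₁/(RT₁) = 428×24.9/(8.314×575) = 2.23 mol.
Step 1 — Polytropic n=1.52: T₂ = T₁(V₁/V₂)^(n−1) = 575×(0.361)^0.52 = 339 K; P₂ = P₁(V₁/V₂)^n = 91.0 kPa.
W = (P₁V₁−P₂V₂)/(n−1) = (428×24.9−91.0×69.0)/0.52 = 8430 J.
ΔU = nCvΔT = 2.23×20.8×(339−575) = -11000 J.
Q = ΔU + W = -2530 J.
State after step 1: P = 91.0 kPa, V = 69.0 L, T = 339 K.
Step 2 — Adiabatic: T₂/T₁ = (P₂/P₁)^((γ−1)/γ) ⇒ T₂ = 339×(2.90)^0.286 = 459 K; V₂ = 32.2 L.
ΔU = nCvΔT = 2.23×20.8×(459−339) = 5580 J.
Q = 0 for an adiabatic process, so W = −ΔU = -5580 J.
Net over both steps: W = 2850 J, Q = -2530 J, ΔU = -5380 J.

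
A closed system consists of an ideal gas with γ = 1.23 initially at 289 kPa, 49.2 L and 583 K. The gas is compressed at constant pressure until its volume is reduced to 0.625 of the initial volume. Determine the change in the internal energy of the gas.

n = P₁V₁/(RT₁) = 289×49.2/(8.314×583) = 2.93 mol.
Isobaric: P stays 289 kPa; V/T = const ⇒ T₂ = 364 K, V₂ = 30.8 L.
For an ideal gas ΔU = nCvΔT with Cv = R/(γ−1) = 36.1 J/(mol·K).
ΔU = 2.93×36.1×(364−583) = -23200 J.

-23200 J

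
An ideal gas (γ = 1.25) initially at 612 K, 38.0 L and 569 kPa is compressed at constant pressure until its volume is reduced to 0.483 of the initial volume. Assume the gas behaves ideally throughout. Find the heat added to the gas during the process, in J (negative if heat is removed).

n = P₁V₁/(RT₁) = 569×38.0/(8.314×612) = 4.25 mol.
Isobaric: P stays 569 kPa; V/T = const ⇒ T₂ = 296 K, V₂ = 18.4 L.
W = PΔV = 569×(18.4−38.0) kPa·L = -11200 J.
ΔU = nCvΔT = 4.25×33.3×(296−612) = -44700 J.
Q = ΔU + W = nCpΔT = -55900 J.

-55900 J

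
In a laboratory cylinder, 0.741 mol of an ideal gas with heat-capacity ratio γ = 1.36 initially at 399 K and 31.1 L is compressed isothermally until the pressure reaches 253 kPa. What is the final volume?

9.72 L

P₁ = nRT₁/V₁ = 0.741×8.314×399/31.1 = 79.0 kPa.
Isothermal: T stays 399 K; PV = const ⇒ V₂ = 9.72 L, P₂ = 253 kPa.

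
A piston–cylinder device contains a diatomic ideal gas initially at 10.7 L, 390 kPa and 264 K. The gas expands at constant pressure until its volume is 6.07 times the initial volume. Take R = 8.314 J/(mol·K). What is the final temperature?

Isobaric: P stays 390 kPa; V/T = const ⇒ T₂ = 1600 K, V₂ = 64.9 L.

1600 K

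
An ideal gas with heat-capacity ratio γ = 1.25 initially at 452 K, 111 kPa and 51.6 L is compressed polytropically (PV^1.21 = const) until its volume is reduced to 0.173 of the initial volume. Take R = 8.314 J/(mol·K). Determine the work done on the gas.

n = P₁V₁/(RT₁) = 111×51.6/(8.314×452) = 1.52 mol.
Polytropic n=1.21: T₂ = T₁(V₁/V₂)^(n−1) = 452×(5.78)^0.21 = 653 K; P₂ = P₁(V₁/V₂)^n = 927 kPa.
W = (P₁V₁−P₂V₂)/(n−1) = (111×51.6−927×8.93)/0.21 = -12100 J.
Work done on the gas = −W_by = 12100 J.

12100 J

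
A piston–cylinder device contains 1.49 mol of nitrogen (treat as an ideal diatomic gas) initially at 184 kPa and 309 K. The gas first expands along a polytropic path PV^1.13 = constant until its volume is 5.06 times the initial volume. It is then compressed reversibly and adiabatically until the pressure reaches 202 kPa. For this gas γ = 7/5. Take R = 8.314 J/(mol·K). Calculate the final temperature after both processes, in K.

434 K

V₁ = nRT₁/P₁ = 1.49×8.314×309/184 = 20.8 L.
Step 1 — Polytropic n=1.13: T₂ = T₁(V₁/V₂)^(n−1) = 309×(0.198)^0.13 = 250 K; P₂ = P₁(V₁/V₂)^n = 29.5 kPa.
W = (P₁V₁−P₂V₂)/(n−1) = (184×20.8−29.5×105)/0.13 = 5600 J.
ΔU = nCvΔT = 1.49×20.8×(250−309) = -1820 J.
Q = ΔU + W = 3780 J.
State after step 1: P = 29.5 kPa, V = 105 L, T = 250 K.
Step 2 — Adiabatic: T₂/T₁ = (P₂/P₁)^((γ−1)/γ) ⇒ T₂ = 250×(6.86)^0.286 = 434 K; V₂ = 26.6 L.
ΔU = nCvΔT = 1.49×20.8×(434−250) = 5690 J.
Q = 0 for an adiabatic process, so W = −ΔU = -5690 J.
Net over both steps: W = -89.3 J, Q = 3780 J, ΔU = 3870 J.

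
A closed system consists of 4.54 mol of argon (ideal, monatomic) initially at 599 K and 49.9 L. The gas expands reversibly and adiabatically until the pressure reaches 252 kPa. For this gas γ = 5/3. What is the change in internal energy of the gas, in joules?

-7090 J

P₁ = nRT₁/V₁ = 4.54×8.314×599/49.9 = 453 kPa.
Adiabatic: T₂/T₁ = (P₂/P₁)^((γ−1)/γ) ⇒ T₂ = 599×(0.556)^0.400 = 474 K; V₂ = 71.0 L.
For an ideal gas ΔU = nCvΔT with Cv = (3/2)R = 12.5 J/(mol·K).
ΔU = 4.54×12.5×(474−599) = -7090 J.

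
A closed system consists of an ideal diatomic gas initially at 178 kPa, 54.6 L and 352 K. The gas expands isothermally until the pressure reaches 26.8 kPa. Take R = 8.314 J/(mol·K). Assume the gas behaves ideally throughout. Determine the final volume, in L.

363 L

Isothermal: T stays 352 K; PV = const ⇒ V₂ = 363 L, P₂ = 26.8 kPa.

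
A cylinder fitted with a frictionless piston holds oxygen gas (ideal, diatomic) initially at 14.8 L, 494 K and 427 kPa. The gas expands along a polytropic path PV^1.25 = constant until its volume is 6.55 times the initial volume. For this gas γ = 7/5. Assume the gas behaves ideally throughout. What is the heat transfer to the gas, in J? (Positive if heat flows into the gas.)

3550 J

n = P₁V₁/(RT₁) = 427×14.8/(8.314×494) = 1.54 mol.
Polytropic n=1.25: T₂ = T₁(V₁/V₂)^(n−1) = 494×(0.153)^0.25 = 309 K; P₂ = P₁(V₁/V₂)^n = 40.7 kPa.
W = (P₁V₁−P₂V₂)/(n−1) = (427×14.8−40.7×96.9)/0.25 = 9480 J.
ΔU = nCvΔT = 1.54×20.8×(309−494) = -5920 J.
Q = ΔU + W = 3550 J.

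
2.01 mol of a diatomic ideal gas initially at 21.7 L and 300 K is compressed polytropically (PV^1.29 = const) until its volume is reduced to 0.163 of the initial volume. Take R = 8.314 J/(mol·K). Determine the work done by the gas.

-12000 J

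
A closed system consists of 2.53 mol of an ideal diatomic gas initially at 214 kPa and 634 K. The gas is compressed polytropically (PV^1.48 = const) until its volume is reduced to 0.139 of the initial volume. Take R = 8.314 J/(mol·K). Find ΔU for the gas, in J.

52600 J

V₁ = nRT₁/P₁ = 2.53×8.314×634/214 = 62.3 L.
Polytropic n=1.48: T₂ = T₁(V₁/V₂)^(n−1) = 634×(7.19)^0.48 = 1630 K; P₂ = P₁(V₁/V₂)^n = 3970 kPa.
For an ideal gas ΔU = nCvΔT with Cv = (5/2)R = 20.8 J/(mol·K).
ΔU = 2.53×20.8×(1630−634) = 52600 J.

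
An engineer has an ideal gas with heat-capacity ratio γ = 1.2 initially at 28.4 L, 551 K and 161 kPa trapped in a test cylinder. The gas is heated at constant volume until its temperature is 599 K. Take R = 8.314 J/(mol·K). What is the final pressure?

175 kPa

Isochoric: V stays 28.4 L; P/T = const ⇒ T₂ = 599 K, P₂ = 175 kPa.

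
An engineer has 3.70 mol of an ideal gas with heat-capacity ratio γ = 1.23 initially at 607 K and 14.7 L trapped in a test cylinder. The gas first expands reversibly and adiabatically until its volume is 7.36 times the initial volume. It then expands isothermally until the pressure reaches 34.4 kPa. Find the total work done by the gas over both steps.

43500 J

P₁ = nRT₁/V₁ = 3.70×8.314×607/14.7 = 1270 kPa.
Step 1 — Adiabatic: TV^(γ−1) = const ⇒ T₂ = 607×(0.136)^0.230 = 384 K; PV^γ = const ⇒ P₂ = 109 kPa.
ΔU = nCvΔT = 3.70×36.1×(384−607) = -29900 J.
Q = 0 for an adiabatic process, so W = −ΔU = 29900 J.
State after step 1: P = 109 kPa, V = 108 L, T = 384 K.
Step 2 — Isothermal: T stays 384 K; PV = const ⇒ V₂ = 343 L, P₂ = 34.4 kPa.
ΔU = 0 (ideal gas, T constant).
W = nRT ln(V₂/V₁) = 3.70×8.314×384×ln(3.17) = 13600 J.
Q = ΔU + W = 13600 J.
Net over both steps: W = 43500 J, Q = 13600 J, ΔU = -29900 J.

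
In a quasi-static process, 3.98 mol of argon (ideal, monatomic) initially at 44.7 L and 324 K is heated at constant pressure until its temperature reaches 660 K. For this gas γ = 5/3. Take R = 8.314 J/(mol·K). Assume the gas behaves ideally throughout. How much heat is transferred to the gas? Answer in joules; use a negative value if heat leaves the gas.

P₁ = nRT₁/V₁ = 3.98×8.314×324/44.7 = 240 kPa.
Isobaric: P stays 240 kPa; V/T = const ⇒ T₂ = 660 K, V₂ = 91.1 L.
W = PΔV = 240×(91.1−44.7) kPa·L = 11100 J.
ΔU = nCvΔT = 3.98×12.5×(660−324) = 16700 J.
Q = ΔU + W = nCpΔT = 27800 J.

27800 J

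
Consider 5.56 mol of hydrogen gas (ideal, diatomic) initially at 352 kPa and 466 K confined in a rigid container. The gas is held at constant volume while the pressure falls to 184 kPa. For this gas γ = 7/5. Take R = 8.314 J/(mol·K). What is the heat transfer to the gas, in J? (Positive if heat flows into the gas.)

V₁ = nRT₁/P₁ = 5.56×8.314×466/352 = 61.2 L.
Isochoric: V stays 61.2 L; P/T = const ⇒ T₂ = 244 K, P₂ = 184 kPa.
W = 0 (no volume change).
ΔU = nCvΔT = 5.56×20.8×(244−466) = -25700 J.
Q = ΔU = -25700 J.

-25700 J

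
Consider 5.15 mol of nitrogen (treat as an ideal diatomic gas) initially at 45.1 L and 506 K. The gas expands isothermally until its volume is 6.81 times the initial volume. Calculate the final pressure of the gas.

70.5 kPa

P₁ = nRT₁/V₁ = 5.15×8.314×506/45.1 = 480 kPa.
Isothermal: T stays 506 K; PV = const ⇒ V₂ = 307 L, P₂ = 70.5 kPa.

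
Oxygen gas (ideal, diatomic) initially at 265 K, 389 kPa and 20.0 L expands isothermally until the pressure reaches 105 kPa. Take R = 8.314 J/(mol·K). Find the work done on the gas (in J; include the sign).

n = P₁V₁/(RT₁) = 389×20.0/(8.314×265) = 3.53 mol.
Isothermal: T stays 265 K; PV = const ⇒ V₂ = 74.1 L, P₂ = 105 kPa.
W = nRT ln(V₂/V₁) = 3.53×8.314×265×ln(3.70) = 10200 J.
Work done on the gas = −W_by = -10200 J.

-10200 J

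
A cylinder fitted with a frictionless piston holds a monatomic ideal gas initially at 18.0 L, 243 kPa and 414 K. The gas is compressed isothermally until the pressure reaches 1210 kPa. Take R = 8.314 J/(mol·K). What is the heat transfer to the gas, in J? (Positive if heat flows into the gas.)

-7020 J

n = P₁V₁/(RT₁) = 243×18.0/(8.314×414) = 1.27 mol.
Isothermal: T stays 414 K; PV = const ⇒ V₂ = 3.61 L, P₂ = 1210 kPa.
ΔU = 0 (ideal gas, T constant).
W = nRT ln(V₂/V₁) = 1.27×8.314×414×ln(0.201) = -7020 J.
Q = ΔU + W = -7020 J.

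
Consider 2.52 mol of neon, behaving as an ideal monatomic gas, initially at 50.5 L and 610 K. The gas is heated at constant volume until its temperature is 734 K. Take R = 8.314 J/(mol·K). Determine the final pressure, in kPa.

305 kPa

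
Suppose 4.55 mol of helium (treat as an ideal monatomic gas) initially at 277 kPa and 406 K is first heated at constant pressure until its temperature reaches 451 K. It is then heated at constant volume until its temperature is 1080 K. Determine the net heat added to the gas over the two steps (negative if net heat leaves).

39900 J

V₁ = nRT₁/P₁ = 4.55×8.314×406/277 = 55.4 L.
Step 1 — Isobaric: P stays 277 kPa; V/T = const ⇒ T₂ = 451 K, V₂ = 61.6 L.
W = PΔV = 277×(61.6−55.4) kPa·L = 1700 J.
ΔU = nCvΔT = 4.55×12.5×(451−406) = 2550 J.
Q = ΔU + W = nCpΔT = 4260 J.
State after step 1: P = 277 kPa, V = 61.6 L, T = 451 K.
Step 2 — Isochoric: V stays 61.6 L; P/T = const ⇒ T₂ = 1080 K, P₂ = 663 kPa.
W = 0 (no volume change).
ΔU = nCvΔT = 4.55×12.5×(1080−451) = 35700 J.
Q = ΔU = 35700 J.
Net over both steps: W = 1700 J, Q = 39900 J, ΔU = 38200 J.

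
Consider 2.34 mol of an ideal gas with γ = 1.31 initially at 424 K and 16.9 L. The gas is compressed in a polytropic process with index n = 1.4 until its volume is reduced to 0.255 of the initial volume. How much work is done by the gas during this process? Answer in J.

P₁ = nRT₁/V₁ = 2.34×8.314×424/16.9 = 488 kPa.
Polytropic n=1.4: T₂ = T₁(V₁/V₂)^(n−1) = 424×(3.92)^0.40 = 732 K; P₂ = P₁(V₁/V₂)^n = 3310 kPa.
W = (P₁V₁−P₂V₂)/(n−1) = (488×16.9−3310×4.31)/0.40 = -15000 J.

-15000 J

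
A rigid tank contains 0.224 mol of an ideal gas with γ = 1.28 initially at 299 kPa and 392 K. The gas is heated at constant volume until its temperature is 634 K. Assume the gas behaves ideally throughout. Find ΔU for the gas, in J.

1610 J

V₁ = nRT₁/P₁ = 0.224×8.314×392/299 = 2.44 L.
Isochoric: V stays 2.44 L; P/T = const ⇒ T₂ = 634 K, P₂ = 484 kPa.
For an ideal gas ΔU = nCvΔT with Cv = R/(γ−1) = 29.7 J/(mol·K).
ΔU = 0.224×29.7×(634−392) = 1610 J.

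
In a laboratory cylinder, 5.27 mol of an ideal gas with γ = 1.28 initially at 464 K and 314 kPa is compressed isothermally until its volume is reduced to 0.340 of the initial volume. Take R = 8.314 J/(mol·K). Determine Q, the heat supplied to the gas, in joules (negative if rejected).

V₁ = nRT₁/P₁ = 5.27×8.314×464/314 = 64.7 L.
Isothermal: T stays 464 K; PV = const ⇒ V₂ = 22.0 L, P₂ = 924 kPa.
ΔU = 0 (ideal gas, T constant).
W = nRT ln(V₂/V₁) = 5.27×8.314×464×ln(0.340) = -21900 J.
Q = ΔU + W = -21900 J.

-21900 J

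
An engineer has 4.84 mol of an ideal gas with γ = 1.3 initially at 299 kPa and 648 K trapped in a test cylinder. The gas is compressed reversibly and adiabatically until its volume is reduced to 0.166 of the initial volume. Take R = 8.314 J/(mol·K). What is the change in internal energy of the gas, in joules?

V₁ = nRT₁/P₁ = 4.84×8.314×648/299 = 87.2 L.
Adiabatic: TV^(γ−1) = const ⇒ T₂ = 648×(6.02)^0.300 = 1110 K; PV^γ = const ⇒ P₂ = 3090 kPa.
For an ideal gas ΔU = nCvΔT with Cv = R/(γ−1) = 27.7 J/(mol·K).
ΔU = 4.84×27.7×(1110−648) = 62000 J.

62000 J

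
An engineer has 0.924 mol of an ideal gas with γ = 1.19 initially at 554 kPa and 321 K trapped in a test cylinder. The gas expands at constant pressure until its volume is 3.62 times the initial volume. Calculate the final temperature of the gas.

V₁ = nRT₁/P₁ = 0.924×8.314×321/554 = 4.45 L.
Isobaric: P stays 554 kPa; V/T = const ⇒ T₂ = 1160 K, V₂ = 16.1 L.

1160 K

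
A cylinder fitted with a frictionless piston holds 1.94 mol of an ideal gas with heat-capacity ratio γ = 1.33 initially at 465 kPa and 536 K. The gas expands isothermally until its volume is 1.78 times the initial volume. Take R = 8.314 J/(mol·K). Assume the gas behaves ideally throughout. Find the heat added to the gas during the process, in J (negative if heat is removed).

V₁ = nRT₁/P₁ = 1.94×8.314×536/465 = 18.6 L.
Isothermal: T stays 536 K; PV = const ⇒ V₂ = 33.1 L, P₂ = 261 kPa.
ΔU = 0 (ideal gas, T constant).
W = nRT ln(V₂/V₁) = 1.94×8.314×536×ln(1.78) = 4980 J.
Q = ΔU + W = 4980 J.

4980 J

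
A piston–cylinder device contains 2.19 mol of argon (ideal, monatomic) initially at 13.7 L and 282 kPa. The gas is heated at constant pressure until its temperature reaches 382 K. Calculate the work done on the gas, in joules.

-3090 J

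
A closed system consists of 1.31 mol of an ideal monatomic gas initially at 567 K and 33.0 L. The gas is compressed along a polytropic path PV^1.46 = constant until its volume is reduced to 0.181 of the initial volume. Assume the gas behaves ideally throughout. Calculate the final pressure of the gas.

P₁ = nRT₁/V₁ = 1.31×8.314×567/33.0 = 187 kPa.
Polytropic n=1.46: T₂ = T₁(V₁/V₂)^(n−1) = 567×(5.52)^0.46 = 1240 K; P₂ = P₁(V₁/V₂)^n = 2270 kPa.

2270 kPa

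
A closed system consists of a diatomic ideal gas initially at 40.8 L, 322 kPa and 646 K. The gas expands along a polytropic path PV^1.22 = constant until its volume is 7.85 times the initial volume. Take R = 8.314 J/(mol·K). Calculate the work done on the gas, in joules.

-21800 J

n = P₁V₁/(RT₁) = 322×40.8/(8.314×646) = 2.45 mol.
Polytropic n=1.22: T₂ = T₁(V₁/V₂)^(n−1) = 646×(0.127)^0.22 = 411 K; P₂ = P₁(V₁/V₂)^n = 26.1 kPa.
W = (P₁V₁−P₂V₂)/(n−1) = (322×40.8−26.1×320)/0.22 = 21800 J.
Work done on the gas = −W_by = -21800 J.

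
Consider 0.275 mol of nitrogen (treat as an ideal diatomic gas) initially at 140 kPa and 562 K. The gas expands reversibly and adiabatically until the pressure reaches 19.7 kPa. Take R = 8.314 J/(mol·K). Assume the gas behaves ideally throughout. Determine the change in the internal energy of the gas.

V₁ = nRT₁/P₁ = 0.275×8.314×562/140 = 9.18 L.
Adiabatic: T₂/T₁ = (P₂/P₁)^((γ−1)/γ) ⇒ T₂ = 562×(0.141)^0.286 = 321 K; V₂ = 37.2 L.
For an ideal gas ΔU = nCvΔT with Cv = (5/2)R = 20.8 J/(mol·K).
ΔU = 0.275×20.8×(321−562) = -1380 J.

-1380 J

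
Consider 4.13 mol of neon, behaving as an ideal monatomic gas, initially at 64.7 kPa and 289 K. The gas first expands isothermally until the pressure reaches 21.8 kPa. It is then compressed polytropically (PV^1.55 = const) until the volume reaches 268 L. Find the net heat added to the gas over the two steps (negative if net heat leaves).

9730 J

V₁ = nRT₁/P₁ = 4.13×8.314×289/64.7 = 153 L.
Step 1 — Isothermal: T stays 289 K; PV = const ⇒ V₂ = 455 L, P₂ = 21.8 kPa.
ΔU = 0 (ideal gas, T constant).
W = nRT ln(V₂/V₁) = 4.13×8.314×289×ln(2.97) = 10800 J.
Q = ΔU + W = 10800 J.
State after step 1: P = 21.8 kPa, V = 455 L, T = 289 K.
Step 2 — Polytropic n=1.55: T₂ = T₁(V₁/V₂)^(n−1) = 289×(1.70)^0.55 = 387 K; P₂ = P₁(V₁/V₂)^n = 49.6 kPa.
W = (P₁V₁−P₂V₂)/(n−1) = (21.8×455−49.6×268)/0.55 = -6100 J.
ΔU = nCvΔT = 4.13×12.5×(387−289) = 5030 J.
Q = ΔU + W = -1070 J.
Net over both steps: W = 4690 J, Q = 9730 J, ΔU = 5030 J.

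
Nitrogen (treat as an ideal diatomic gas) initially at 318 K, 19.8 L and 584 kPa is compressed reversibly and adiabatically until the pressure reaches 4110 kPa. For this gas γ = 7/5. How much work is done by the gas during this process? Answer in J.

n = P₁V₁/(RT₁) = 584×19.8/(8.314×318) = 4.37 mol.
Adiabatic: T₂/T₁ = (P₂/P₁)^((γ−1)/γ) ⇒ T₂ = 318×(7.04)^0.286 = 555 K; V₂ = 4.91 L.
ΔU = nCvΔT = 4.37×20.8×(555−318) = 21600 J.
Q = 0 for an adiabatic process, so W = −ΔU = -21600 J.

-21600 J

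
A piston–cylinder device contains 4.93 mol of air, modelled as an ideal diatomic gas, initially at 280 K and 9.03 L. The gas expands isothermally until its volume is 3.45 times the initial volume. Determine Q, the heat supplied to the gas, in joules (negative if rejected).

P₁ = nRT₁/V₁ = 4.93×8.314×280/9.03 = 1270 kPa.
Isothermal: T stays 280 K; PV = const ⇒ V₂ = 31.2 L, P₂ = 368 kPa.
ΔU = 0 (ideal gas, T constant).
W = nRT ln(V₂/V₁) = 4.93×8.314×280×ln(3.45) = 14200 J.
Q = ΔU + W = 14200 J.

14200 J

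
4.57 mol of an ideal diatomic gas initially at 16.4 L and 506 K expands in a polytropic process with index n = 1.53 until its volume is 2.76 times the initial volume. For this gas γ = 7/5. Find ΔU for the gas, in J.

P₁ = nRT₁/V₁ = 4.57×8.314×506/16.4 = 1170 kPa.
Polytropic n=1.53: T₂ = T₁(V₁/V₂)^(n−1) = 506×(0.362)^0.53 = 295 K; P₂ = P₁(V₁/V₂)^n = 248 kPa.
For an ideal gas ΔU = nCvΔT with Cv = (5/2)R = 20.8 J/(mol·K).
ΔU = 4.57×20.8×(295−506) = -20000 J.

-20000 J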